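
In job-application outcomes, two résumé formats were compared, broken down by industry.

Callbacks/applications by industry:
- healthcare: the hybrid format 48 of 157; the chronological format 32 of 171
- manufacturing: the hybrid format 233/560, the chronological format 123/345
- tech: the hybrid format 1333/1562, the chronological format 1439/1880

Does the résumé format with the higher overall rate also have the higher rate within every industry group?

Healthcare: the hybrid format 48/157 = 30.6%, the chronological format 32/171 = 18.7% → the hybrid format
Manufacturing: the hybrid format 233/560 = 41.6%, the chronological format 123/345 = 35.7% → the hybrid format
Tech: the hybrid format 1333/1562 = 85.3%, the chronological format 1439/1880 = 76.5% → the hybrid format
Overall: the hybrid format 1614/2279 = 70.8%, the chronological format 1594/2396 = 66.5% → the hybrid format
The hybrid format wins overall and in every industry group — no reversal.

Yes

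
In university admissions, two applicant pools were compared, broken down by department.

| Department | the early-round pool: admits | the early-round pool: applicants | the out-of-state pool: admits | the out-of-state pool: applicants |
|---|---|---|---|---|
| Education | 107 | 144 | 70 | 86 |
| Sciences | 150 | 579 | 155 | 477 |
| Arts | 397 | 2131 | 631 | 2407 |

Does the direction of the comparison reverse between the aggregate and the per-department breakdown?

Education: the early-round pool 107/144 = 74.3%, the out-of-state pool 70/86 = 81.4% → the out-of-state pool
Sciences: the early-round pool 150/579 = 25.9%, the out-of-state pool 155/477 = 32.5% → the out-of-state pool
Arts: the early-round pool 397/2131 = 18.6%, the out-of-state pool 631/2407 = 26.2% → the out-of-state pool
Overall: the early-round pool 654/2854 = 22.9%, the out-of-state pool 856/2970 = 28.8% → the out-of-state pool
The out-of-state pool wins overall and in every department group — no reversal.

No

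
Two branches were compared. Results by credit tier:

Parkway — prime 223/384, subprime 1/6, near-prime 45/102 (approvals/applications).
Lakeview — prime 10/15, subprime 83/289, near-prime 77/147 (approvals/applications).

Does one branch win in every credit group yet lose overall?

Prime: Parkway 223/384 = 58.1%, Lakeview 10/15 = 66.7% → Lakeview
Subprime: Parkway 1/6 = 16.7%, Lakeview 83/289 = 28.7% → Lakeview
Near-prime: Parkway 45/102 = 44.1%, Lakeview 77/147 = 52.4% → Lakeview
Overall: Parkway 269/492 = 54.7%, Lakeview 170/451 = 37.7% → Parkway
Lakeview wins each credit group but Parkway wins overall — the comparison reverses. Lakeview's applications skew toward subprime, which has a lower base rate.

Yes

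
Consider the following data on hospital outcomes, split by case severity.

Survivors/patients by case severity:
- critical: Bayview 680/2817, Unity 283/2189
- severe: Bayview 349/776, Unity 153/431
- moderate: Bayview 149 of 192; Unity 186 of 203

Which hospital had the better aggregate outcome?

Critical: Bayview 680/2817 = 24.1%, Unity 283/2189 = 12.9% → Bayview
Severe: Bayview 349/776 = 45.0%, Unity 153/431 = 35.5% → Bayview
Moderate: Bayview 149/192 = 77.6%, Unity 186/203 = 91.6% → Unity
Overall: Bayview 1178/3785 = 31.1%, Unity 622/2823 = 22.0% → Bayview
(Neither sweeps every case group, but Bayview has the higher pooled rate.)

Bayview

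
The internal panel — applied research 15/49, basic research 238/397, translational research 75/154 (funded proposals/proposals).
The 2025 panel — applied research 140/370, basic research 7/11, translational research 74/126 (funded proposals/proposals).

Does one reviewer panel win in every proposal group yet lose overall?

Applied research: the internal panel 15/49 = 30.6%, the 2025 panel 140/370 = 37.8% → the 2025 panel
Basic research: the internal panel 238/397 = 59.9%, the 2025 panel 7/11 = 63.6% → the 2025 panel
Translational research: the internal panel 75/154 = 48.7%, the 2025 panel 74/126 = 58.7% → the 2025 panel
Overall: the internal panel 328/600 = 54.7%, the 2025 panel 221/507 = 43.6% → the internal panel
The 2025 panel wins each proposal group but the internal panel wins overall — the comparison reverses. The 2025 panel's proposals skew toward applied research, which has a lower base rate.

Yes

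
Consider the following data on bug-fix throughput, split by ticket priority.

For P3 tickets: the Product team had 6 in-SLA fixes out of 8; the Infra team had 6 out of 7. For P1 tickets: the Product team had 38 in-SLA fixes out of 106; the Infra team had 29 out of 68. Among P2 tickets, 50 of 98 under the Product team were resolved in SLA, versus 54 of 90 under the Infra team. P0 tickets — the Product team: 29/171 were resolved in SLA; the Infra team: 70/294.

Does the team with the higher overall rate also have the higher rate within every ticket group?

P3: the Product team 6/8 = 75.0%, the Infra team 6/7 = 85.7% → the Infra team
P1: the Product team 38/106 = 35.8%, the Infra team 29/68 = 42.6% → the Infra team
P2: the Product team 50/98 = 51.0%, the Infra team 54/90 = 60.0% → the Infra team
P0: the Product team 29/171 = 17.0%, the Infra team 70/294 = 23.8% → the Infra team
Overall: the Product team 123/383 = 32.1%, the Infra team 159/459 = 34.6% → the Infra team
The Infra team wins overall and in every ticket group — no reversal.

Yes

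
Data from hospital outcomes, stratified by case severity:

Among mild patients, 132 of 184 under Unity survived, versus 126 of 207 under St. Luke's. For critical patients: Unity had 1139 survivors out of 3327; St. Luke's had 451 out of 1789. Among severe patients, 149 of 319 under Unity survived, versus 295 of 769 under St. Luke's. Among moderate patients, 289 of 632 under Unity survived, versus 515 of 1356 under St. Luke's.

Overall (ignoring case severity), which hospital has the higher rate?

Unity

Mild: Unity 132/184 = 71.7%, St. Luke's 126/207 = 60.9% → Unity
Critical: Unity 1139/3327 = 34.2%, St. Luke's 451/1789 = 25.2% → Unity
Severe: Unity 149/319 = 46.7%, St. Luke's 295/769 = 38.4% → Unity
Moderate: Unity 289/632 = 45.7%, St. Luke's 515/1356 = 38.0% → Unity
Overall: Unity 1709/4462 = 38.3%, St. Luke's 1387/4121 = 33.7% → Unity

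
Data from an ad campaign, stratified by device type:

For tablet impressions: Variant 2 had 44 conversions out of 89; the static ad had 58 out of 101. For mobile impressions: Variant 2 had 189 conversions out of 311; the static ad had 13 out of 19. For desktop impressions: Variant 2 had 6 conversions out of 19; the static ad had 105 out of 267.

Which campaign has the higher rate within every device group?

Tablet: Variant 2 44/89 = 49.4%, the static ad 58/101 = 57.4% → the static ad
Mobile: Variant 2 189/311 = 60.8%, the static ad 13/19 = 68.4% → the static ad
Desktop: Variant 2 6/19 = 31.6%, the static ad 105/267 = 39.3% → the static ad
The static ad has the higher rate in all 3 groups.

the static ad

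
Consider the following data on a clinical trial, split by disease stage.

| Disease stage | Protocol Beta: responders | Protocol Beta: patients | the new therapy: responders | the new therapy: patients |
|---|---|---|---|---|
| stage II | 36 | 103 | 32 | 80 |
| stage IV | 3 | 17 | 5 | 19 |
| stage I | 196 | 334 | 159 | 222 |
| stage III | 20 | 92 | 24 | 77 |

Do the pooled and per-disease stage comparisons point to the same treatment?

Yes

Stage II: Protocol Beta 36/103 = 35.0%, the new therapy 32/80 = 40.0% → the new therapy
Stage IV: Protocol Beta 3/17 = 17.6%, the new therapy 5/19 = 26.3% → the new therapy
Stage I: Protocol Beta 196/334 = 58.7%, the new therapy 159/222 = 71.6% → the new therapy
Stage III: Protocol Beta 20/92 = 21.7%, the new therapy 24/77 = 31.2% → the new therapy
Overall: Protocol Beta 255/546 = 46.7%, the new therapy 220/398 = 55.3% → the new therapy
The new therapy wins overall and in every disease group — no reversal.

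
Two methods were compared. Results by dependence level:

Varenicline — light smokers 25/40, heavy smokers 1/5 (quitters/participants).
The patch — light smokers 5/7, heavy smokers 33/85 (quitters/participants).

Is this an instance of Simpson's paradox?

Yes

Light smokers: varenicline 25/40 = 62.5%, the patch 5/7 = 71.4% → the patch
Heavy smokers: varenicline 1/5 = 20.0%, the patch 33/85 = 38.8% → the patch
Overall: varenicline 26/45 = 57.8%, the patch 38/92 = 41.3% → varenicline
The patch wins each dependence group but varenicline wins overall — the comparison reverses. The patch's participants skew toward heavy smokers, which has a lower base rate.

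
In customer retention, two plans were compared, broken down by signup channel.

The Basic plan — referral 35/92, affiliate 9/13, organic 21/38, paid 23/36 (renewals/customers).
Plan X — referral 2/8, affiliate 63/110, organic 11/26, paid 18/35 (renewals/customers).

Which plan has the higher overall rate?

Referral: the Basic plan 35/92 = 38.0%, Plan X 2/8 = 25.0% → the Basic plan
Affiliate: the Basic plan 9/13 = 69.2%, Plan X 63/110 = 57.3% → the Basic plan
Organic: the Basic plan 21/38 = 55.3%, Plan X 11/26 = 42.3% → the Basic plan
Paid: the Basic plan 23/36 = 63.9%, Plan X 18/35 = 51.4% → the Basic plan
Overall: the Basic plan 88/179 = 49.2%, Plan X 94/179 = 52.5% → Plan X
(The Basic plan wins every signup group but Plan X wins overall — the Basic plan's customers skew toward the low-rate referral group.)

Plan X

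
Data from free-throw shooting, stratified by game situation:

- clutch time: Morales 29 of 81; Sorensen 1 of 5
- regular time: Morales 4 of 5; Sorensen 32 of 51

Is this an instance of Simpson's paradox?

Clutch time: Morales 29/81 = 35.8%, Sorensen 1/5 = 20.0% → Morales
Regular time: Morales 4/5 = 80.0%, Sorensen 32/51 = 62.7% → Morales
Overall: Morales 33/86 = 38.4%, Sorensen 33/56 = 58.9% → Sorensen
Morales wins each game group but Sorensen wins overall — the comparison reverses. Morales's attempts skew toward clutch time, which has a lower base rate.

Yes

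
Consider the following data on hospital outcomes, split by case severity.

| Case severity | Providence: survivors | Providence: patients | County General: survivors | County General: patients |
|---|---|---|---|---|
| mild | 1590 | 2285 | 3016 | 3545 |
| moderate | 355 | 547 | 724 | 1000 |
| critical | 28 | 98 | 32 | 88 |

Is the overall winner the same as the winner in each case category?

Yes

Mild: Providence 1590/2285 = 69.6%, County General 3016/3545 = 85.1% → County General
Moderate: Providence 355/547 = 64.9%, County General 724/1000 = 72.4% → County General
Critical: Providence 28/98 = 28.6%, County General 32/88 = 36.4% → County General
Overall: Providence 1973/2930 = 67.3%, County General 3772/4633 = 81.4% → County General
County General wins overall and in every case group — no reversal.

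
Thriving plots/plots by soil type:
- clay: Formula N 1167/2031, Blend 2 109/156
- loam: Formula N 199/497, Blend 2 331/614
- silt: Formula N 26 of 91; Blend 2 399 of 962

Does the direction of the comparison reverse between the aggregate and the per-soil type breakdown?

Yes

Clay: Formula N 1167/2031 = 57.5%, Blend 2 109/156 = 69.9% → Blend 2
Loam: Formula N 199/497 = 40.0%, Blend 2 331/614 = 53.9% → Blend 2
Silt: Formula N 26/91 = 28.6%, Blend 2 399/962 = 41.5% → Blend 2
Overall: Formula N 1392/2619 = 53.2%, Blend 2 839/1732 = 48.4% → Formula N
Blend 2 wins each soil group but Formula N wins overall — the comparison reverses. Blend 2's plots skew toward silt, which has a lower base rate.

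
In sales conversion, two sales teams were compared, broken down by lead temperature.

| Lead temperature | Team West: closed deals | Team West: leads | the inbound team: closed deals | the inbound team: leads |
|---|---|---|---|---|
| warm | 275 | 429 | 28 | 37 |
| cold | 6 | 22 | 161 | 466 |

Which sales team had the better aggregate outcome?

Team West

Warm: Team West 275/429 = 64.1%, the inbound team 28/37 = 75.7% → the inbound team
Cold: Team West 6/22 = 27.3%, the inbound team 161/466 = 34.5% → the inbound team
Overall: Team West 281/451 = 62.3%, the inbound team 189/503 = 37.6% → Team West
(The inbound team wins every lead group but Team West wins overall — the inbound team's leads skew toward the low-rate cold group.)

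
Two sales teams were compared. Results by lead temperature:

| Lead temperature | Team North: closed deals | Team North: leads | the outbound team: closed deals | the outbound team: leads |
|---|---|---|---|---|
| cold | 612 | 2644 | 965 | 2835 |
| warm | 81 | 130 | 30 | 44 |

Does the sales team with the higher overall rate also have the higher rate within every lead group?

Cold: Team North 612/2644 = 23.1%, the outbound team 965/2835 = 34.0% → the outbound team
Warm: Team North 81/130 = 62.3%, the outbound team 30/44 = 68.2% → the outbound team
Overall: Team North 693/2774 = 25.0%, the outbound team 995/2879 = 34.6% → the outbound team
The outbound team wins overall and in every lead group — no reversal.

Yes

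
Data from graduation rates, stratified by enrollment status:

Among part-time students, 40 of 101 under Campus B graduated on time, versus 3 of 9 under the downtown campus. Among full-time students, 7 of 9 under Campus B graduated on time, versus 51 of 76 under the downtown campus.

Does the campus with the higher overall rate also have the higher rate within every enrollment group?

No

Part-time: Campus B 40/101 = 39.6%, the downtown campus 3/9 = 33.3% → Campus B
Full-time: Campus B 7/9 = 77.8%, the downtown campus 51/76 = 67.1% → Campus B
Overall: Campus B 47/110 = 42.7%, the downtown campus 54/85 = 63.5% → the downtown campus
Campus B wins each enrollment group but the downtown campus wins overall — the comparison reverses. Campus B's students skew toward part-time, which has a lower base rate.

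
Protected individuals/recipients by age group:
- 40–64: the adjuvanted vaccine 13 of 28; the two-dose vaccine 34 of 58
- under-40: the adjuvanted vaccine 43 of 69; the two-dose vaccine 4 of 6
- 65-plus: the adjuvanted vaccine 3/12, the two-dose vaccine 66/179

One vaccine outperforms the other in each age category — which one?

40–64: the adjuvanted vaccine 13/28 = 46.4%, the two-dose vaccine 34/58 = 58.6% → the two-dose vaccine
Under-40: the adjuvanted vaccine 43/69 = 62.3%, the two-dose vaccine 4/6 = 66.7% → the two-dose vaccine
65-plus: the adjuvanted vaccine 3/12 = 25.0%, the two-dose vaccine 66/179 = 36.9% → the two-dose vaccine
The two-dose vaccine has the higher rate in all 3 groups.

the two-dose vaccine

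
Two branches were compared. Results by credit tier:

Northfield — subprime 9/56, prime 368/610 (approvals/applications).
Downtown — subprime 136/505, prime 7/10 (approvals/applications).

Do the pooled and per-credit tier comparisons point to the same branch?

Subprime: Northfield 9/56 = 16.1%, Downtown 136/505 = 26.9% → Downtown
Prime: Northfield 368/610 = 60.3%, Downtown 7/10 = 70.0% → Downtown
Overall: Northfield 377/666 = 56.6%, Downtown 143/515 = 27.8% → Northfield
Downtown wins each credit group but Northfield wins overall — the comparison reverses. Downtown's applications skew toward subprime, which has a lower base rate.

No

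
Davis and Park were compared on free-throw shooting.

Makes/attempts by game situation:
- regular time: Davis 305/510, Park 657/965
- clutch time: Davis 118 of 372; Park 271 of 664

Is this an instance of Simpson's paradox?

No

Regular time: Davis 305/510 = 59.8%, Park 657/965 = 68.1% → Park
Clutch time: Davis 118/372 = 31.7%, Park 271/664 = 40.8% → Park
Overall: Davis 423/882 = 48.0%, Park 928/1629 = 57.0% → Park
Park wins overall and in every game group — no reversal.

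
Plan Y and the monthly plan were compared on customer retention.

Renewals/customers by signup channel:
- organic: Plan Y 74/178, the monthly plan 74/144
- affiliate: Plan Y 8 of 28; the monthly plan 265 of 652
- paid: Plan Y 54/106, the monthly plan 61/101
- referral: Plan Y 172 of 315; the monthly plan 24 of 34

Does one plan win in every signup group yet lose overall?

Organic: Plan Y 74/178 = 41.6%, the monthly plan 74/144 = 51.4% → the monthly plan
Affiliate: Plan Y 8/28 = 28.6%, the monthly plan 265/652 = 40.6% → the monthly plan
Paid: Plan Y 54/106 = 50.9%, the monthly plan 61/101 = 60.4% → the monthly plan
Referral: Plan Y 172/315 = 54.6%, the monthly plan 24/34 = 70.6% → the monthly plan
Overall: Plan Y 308/627 = 49.1%, the monthly plan 424/931 = 45.5% → Plan Y
The monthly plan wins each signup group but Plan Y wins overall — the comparison reverses. The monthly plan's customers skew toward affiliate, which has a lower base rate.

Yes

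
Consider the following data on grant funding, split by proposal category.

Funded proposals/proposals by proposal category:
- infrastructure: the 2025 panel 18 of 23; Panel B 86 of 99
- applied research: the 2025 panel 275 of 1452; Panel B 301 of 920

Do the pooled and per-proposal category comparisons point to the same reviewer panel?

Yes

Infrastructure: the 2025 panel 18/23 = 78.3%, Panel B 86/99 = 86.9% → Panel B
Applied research: the 2025 panel 275/1452 = 18.9%, Panel B 301/920 = 32.7% → Panel B
Overall: the 2025 panel 293/1475 = 19.9%, Panel B 387/1019 = 38.0% → Panel B
Panel B wins overall and in every proposal group — no reversal.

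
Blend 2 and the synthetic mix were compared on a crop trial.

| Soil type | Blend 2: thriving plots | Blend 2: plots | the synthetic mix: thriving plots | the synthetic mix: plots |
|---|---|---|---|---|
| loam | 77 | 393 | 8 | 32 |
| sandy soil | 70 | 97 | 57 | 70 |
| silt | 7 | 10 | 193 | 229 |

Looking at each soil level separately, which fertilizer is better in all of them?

the synthetic mix

Loam: Blend 2 77/393 = 19.6%, the synthetic mix 8/32 = 25.0% → the synthetic mix
Sandy soil: Blend 2 70/97 = 72.2%, the synthetic mix 57/70 = 81.4% → the synthetic mix
Silt: Blend 2 7/10 = 70.0%, the synthetic mix 193/229 = 84.3% → the synthetic mix
The synthetic mix has the higher rate in all 3 groups.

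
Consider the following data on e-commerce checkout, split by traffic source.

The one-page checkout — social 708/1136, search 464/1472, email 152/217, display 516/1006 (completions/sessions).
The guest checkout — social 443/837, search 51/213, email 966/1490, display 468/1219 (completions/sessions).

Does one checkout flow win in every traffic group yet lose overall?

Social: the one-page checkout 708/1136 = 62.3%, the guest checkout 443/837 = 52.9% → the one-page checkout
Search: the one-page checkout 464/1472 = 31.5%, the guest checkout 51/213 = 23.9% → the one-page checkout
Email: the one-page checkout 152/217 = 70.0%, the guest checkout 966/1490 = 64.8% → the one-page checkout
Display: the one-page checkout 516/1006 = 51.3%, the guest checkout 468/1219 = 38.4% → the one-page checkout
Overall: the one-page checkout 1840/3831 = 48.0%, the guest checkout 1928/3759 = 51.3% → the guest checkout
The one-page checkout wins each traffic group but the guest checkout wins overall — the comparison reverses. The one-page checkout's sessions skew toward search, which has a lower base rate.

Yes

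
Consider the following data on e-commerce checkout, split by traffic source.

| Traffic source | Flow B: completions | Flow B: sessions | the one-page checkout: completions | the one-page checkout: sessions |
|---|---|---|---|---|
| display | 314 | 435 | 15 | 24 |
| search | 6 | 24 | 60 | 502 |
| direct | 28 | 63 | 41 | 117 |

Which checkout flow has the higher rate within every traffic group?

Display: Flow B 314/435 = 72.2%, the one-page checkout 15/24 = 62.5% → Flow B
Search: Flow B 6/24 = 25.0%, the one-page checkout 60/502 = 12.0% → Flow B
Direct: Flow B 28/63 = 44.4%, the one-page checkout 41/117 = 35.0% → Flow B
Flow B has the higher rate in all 3 groups.

Flow B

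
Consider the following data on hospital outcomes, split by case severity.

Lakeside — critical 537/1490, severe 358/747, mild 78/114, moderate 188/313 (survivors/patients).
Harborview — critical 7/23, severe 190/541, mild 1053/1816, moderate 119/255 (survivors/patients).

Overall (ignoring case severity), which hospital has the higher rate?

Critical: Lakeside 537/1490 = 36.0%, Harborview 7/23 = 30.4% → Lakeside
Severe: Lakeside 358/747 = 47.9%, Harborview 190/541 = 35.1% → Lakeside
Mild: Lakeside 78/114 = 68.4%, Harborview 1053/1816 = 58.0% → Lakeside
Moderate: Lakeside 188/313 = 60.1%, Harborview 119/255 = 46.7% → Lakeside
Overall: Lakeside 1161/2664 = 43.6%, Harborview 1369/2635 = 52.0% → Harborview
(Lakeside wins every case group but Harborview wins overall — Lakeside's patients skew toward the low-rate critical group.)

Harborview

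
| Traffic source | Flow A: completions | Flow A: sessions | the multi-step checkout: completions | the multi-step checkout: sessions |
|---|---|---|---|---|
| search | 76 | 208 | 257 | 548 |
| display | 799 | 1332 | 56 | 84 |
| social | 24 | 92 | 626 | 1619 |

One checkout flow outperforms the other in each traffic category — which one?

the multi-step checkout

Search: Flow A 76/208 = 36.5%, the multi-step checkout 257/548 = 46.9% → the multi-step checkout
Display: Flow A 799/1332 = 60.0%, the multi-step checkout 56/84 = 66.7% → the multi-step checkout
Social: Flow A 24/92 = 26.1%, the multi-step checkout 626/1619 = 38.7% → the multi-step checkout
The multi-step checkout has the higher rate in all 3 groups.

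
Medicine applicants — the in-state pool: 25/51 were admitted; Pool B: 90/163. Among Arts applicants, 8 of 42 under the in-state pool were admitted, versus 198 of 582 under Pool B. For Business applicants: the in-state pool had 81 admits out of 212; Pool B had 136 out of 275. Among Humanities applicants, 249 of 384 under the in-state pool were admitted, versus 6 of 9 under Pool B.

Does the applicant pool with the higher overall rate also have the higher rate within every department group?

No

Medicine: the in-state pool 25/51 = 49.0%, Pool B 90/163 = 55.2% → Pool B
Arts: the in-state pool 8/42 = 19.0%, Pool B 198/582 = 34.0% → Pool B
Business: the in-state pool 81/212 = 38.2%, Pool B 136/275 = 49.5% → Pool B
Humanities: the in-state pool 249/384 = 64.8%, Pool B 6/9 = 66.7% → Pool B
Overall: the in-state pool 363/689 = 52.7%, Pool B 430/1029 = 41.8% → the in-state pool
Pool B wins each department group but the in-state pool wins overall — the comparison reverses. Pool B's applicants skew toward Arts, which has a lower base rate.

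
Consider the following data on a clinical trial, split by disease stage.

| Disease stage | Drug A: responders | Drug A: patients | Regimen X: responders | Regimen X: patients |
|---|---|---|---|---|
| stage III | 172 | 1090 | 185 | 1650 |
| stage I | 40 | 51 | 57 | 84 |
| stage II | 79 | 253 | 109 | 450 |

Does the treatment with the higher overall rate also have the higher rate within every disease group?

Stage III: Drug A 172/1090 = 15.8%, Regimen X 185/1650 = 11.2% → Drug A
Stage I: Drug A 40/51 = 78.4%, Regimen X 57/84 = 67.9% → Drug A
Stage II: Drug A 79/253 = 31.2%, Regimen X 109/450 = 24.2% → Drug A
Overall: Drug A 291/1394 = 20.9%, Regimen X 351/2184 = 16.1% → Drug A
Drug A wins overall and in every disease group — no reversal.

Yes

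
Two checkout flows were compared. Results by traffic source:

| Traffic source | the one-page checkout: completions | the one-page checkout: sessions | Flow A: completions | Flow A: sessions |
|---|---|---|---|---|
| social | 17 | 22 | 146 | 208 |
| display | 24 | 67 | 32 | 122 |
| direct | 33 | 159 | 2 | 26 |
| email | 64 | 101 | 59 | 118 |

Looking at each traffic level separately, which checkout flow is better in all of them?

Social: the one-page checkout 17/22 = 77.3%, Flow A 146/208 = 70.2% → the one-page checkout
Display: the one-page checkout 24/67 = 35.8%, Flow A 32/122 = 26.2% → the one-page checkout
Direct: the one-page checkout 33/159 = 20.8%, Flow A 2/26 = 7.7% → the one-page checkout
Email: the one-page checkout 64/101 = 63.4%, Flow A 59/118 = 50.0% → the one-page checkout
The one-page checkout has the higher rate in all 4 groups.

the one-page checkout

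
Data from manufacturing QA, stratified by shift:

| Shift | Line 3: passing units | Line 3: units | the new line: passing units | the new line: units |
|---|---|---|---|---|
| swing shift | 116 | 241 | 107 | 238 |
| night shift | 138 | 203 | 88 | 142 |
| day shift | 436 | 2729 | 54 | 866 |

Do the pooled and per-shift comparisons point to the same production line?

Yes

Swing shift: Line 3 116/241 = 48.1%, the new line 107/238 = 45.0% → Line 3
Night shift: Line 3 138/203 = 68.0%, the new line 88/142 = 62.0% → Line 3
Day shift: Line 3 436/2729 = 16.0%, the new line 54/866 = 6.2% → Line 3
Overall: Line 3 690/3173 = 21.7%, the new line 249/1246 = 20.0% → Line 3
Line 3 wins overall and in every shift group — no reversal.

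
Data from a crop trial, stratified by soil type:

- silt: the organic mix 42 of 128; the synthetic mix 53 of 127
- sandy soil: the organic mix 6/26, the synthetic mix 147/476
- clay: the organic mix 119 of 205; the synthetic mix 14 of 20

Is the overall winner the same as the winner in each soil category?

Silt: the organic mix 42/128 = 32.8%, the synthetic mix 53/127 = 41.7% → the synthetic mix
Sandy soil: the organic mix 6/26 = 23.1%, the synthetic mix 147/476 = 30.9% → the synthetic mix
Clay: the organic mix 119/205 = 58.0%, the synthetic mix 14/20 = 70.0% → the synthetic mix
Overall: the organic mix 167/359 = 46.5%, the synthetic mix 214/623 = 34.3% → the organic mix
The synthetic mix wins each soil group but the organic mix wins overall — the comparison reverses. The synthetic mix's plots skew toward sandy soil, which has a lower base rate.

No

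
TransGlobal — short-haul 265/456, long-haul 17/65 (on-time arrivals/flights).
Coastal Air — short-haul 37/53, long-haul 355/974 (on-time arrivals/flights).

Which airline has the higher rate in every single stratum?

Coastal Air

Short-haul: TransGlobal 265/456 = 58.1%, Coastal Air 37/53 = 69.8% → Coastal Air
Long-haul: TransGlobal 17/65 = 26.2%, Coastal Air 355/974 = 36.4% → Coastal Air
Coastal Air has the higher rate in both groups.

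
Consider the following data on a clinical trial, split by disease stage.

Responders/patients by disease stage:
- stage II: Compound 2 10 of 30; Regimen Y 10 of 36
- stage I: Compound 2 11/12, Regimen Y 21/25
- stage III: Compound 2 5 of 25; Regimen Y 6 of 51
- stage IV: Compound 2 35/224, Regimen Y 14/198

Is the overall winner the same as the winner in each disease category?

Yes

Stage II: Compound 2 10/30 = 33.3%, Regimen Y 10/36 = 27.8% → Compound 2
Stage I: Compound 2 11/12 = 91.7%, Regimen Y 21/25 = 84.0% → Compound 2
Stage III: Compound 2 5/25 = 20.0%, Regimen Y 6/51 = 11.8% → Compound 2
Stage IV: Compound 2 35/224 = 15.6%, Regimen Y 14/198 = 7.1% → Compound 2
Overall: Compound 2 61/291 = 21.0%, Regimen Y 51/310 = 16.5% → Compound 2
Compound 2 wins overall and in every disease group — no reversal.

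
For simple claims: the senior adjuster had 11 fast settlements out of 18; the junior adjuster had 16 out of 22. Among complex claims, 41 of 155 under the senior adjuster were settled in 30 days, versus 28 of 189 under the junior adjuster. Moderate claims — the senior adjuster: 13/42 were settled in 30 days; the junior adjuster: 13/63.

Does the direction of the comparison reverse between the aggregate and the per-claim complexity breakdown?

Simple: the senior adjuster 11/18 = 61.1%, the junior adjuster 16/22 = 72.7% → the junior adjuster
Complex: the senior adjuster 41/155 = 26.5%, the junior adjuster 28/189 = 14.8% → the senior adjuster
Moderate: the senior adjuster 13/42 = 31.0%, the junior adjuster 13/63 = 20.6% → the senior adjuster
Overall: the senior adjuster 65/215 = 30.2%, the junior adjuster 57/274 = 20.8% → the senior adjuster
Neither sweeps: the senior adjuster wins 2 of 3 groups, the junior adjuster wins 1. The senior adjuster wins overall but not every group — no Simpson reversal.

No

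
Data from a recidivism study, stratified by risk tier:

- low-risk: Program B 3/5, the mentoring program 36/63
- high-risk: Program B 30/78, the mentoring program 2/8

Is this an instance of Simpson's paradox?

Yes

Low-risk: Program B 3/5 = 60.0%, the mentoring program 36/63 = 57.1% → Program B
High-risk: Program B 30/78 = 38.5%, the mentoring program 2/8 = 25.0% → Program B
Overall: Program B 33/83 = 39.8%, the mentoring program 38/71 = 53.5% → the mentoring program
Program B wins each risk group but the mentoring program wins overall — the comparison reverses. Program B's participants skew toward high-risk, which has a lower base rate.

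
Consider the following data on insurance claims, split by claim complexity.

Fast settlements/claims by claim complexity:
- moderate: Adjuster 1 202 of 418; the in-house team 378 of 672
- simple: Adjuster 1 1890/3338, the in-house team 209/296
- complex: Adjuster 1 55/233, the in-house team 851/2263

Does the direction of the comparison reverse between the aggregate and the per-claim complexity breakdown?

Yes

Moderate: Adjuster 1 202/418 = 48.3%, the in-house team 378/672 = 56.2% → the in-house team
Simple: Adjuster 1 1890/3338 = 56.6%, the in-house team 209/296 = 70.6% → the in-house team
Complex: Adjuster 1 55/233 = 23.6%, the in-house team 851/2263 = 37.6% → the in-house team
Overall: Adjuster 1 2147/3989 = 53.8%, the in-house team 1438/3231 = 44.5% → Adjuster 1
The in-house team wins each claim group but Adjuster 1 wins overall — the comparison reverses. The in-house team's claims skew toward complex, which has a lower base rate.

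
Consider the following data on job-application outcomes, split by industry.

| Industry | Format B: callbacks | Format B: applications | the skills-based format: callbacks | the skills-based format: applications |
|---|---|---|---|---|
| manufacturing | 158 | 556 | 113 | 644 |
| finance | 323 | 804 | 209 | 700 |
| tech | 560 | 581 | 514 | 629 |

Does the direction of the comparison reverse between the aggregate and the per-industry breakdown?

No

Manufacturing: Format B 158/556 = 28.4%, the skills-based format 113/644 = 17.5% → Format B
Finance: Format B 323/804 = 40.2%, the skills-based format 209/700 = 29.9% → Format B
Tech: Format B 560/581 = 96.4%, the skills-based format 514/629 = 81.7% → Format B
Overall: Format B 1041/1941 = 53.6%, the skills-based format 836/1973 = 42.4% → Format B
Format B wins overall and in every industry group — no reversal.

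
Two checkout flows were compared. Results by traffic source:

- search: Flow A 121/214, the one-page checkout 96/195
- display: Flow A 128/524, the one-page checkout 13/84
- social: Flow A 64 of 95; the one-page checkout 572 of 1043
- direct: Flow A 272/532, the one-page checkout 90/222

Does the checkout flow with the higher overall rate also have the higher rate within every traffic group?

Search: Flow A 121/214 = 56.5%, the one-page checkout 96/195 = 49.2% → Flow A
Display: Flow A 128/524 = 24.4%, the one-page checkout 13/84 = 15.5% → Flow A
Social: Flow A 64/95 = 67.4%, the one-page checkout 572/1043 = 54.8% → Flow A
Direct: Flow A 272/532 = 51.1%, the one-page checkout 90/222 = 40.5% → Flow A
Overall: Flow A 585/1365 = 42.9%, the one-page checkout 771/1544 = 49.9% → the one-page checkout
Flow A wins each traffic group but the one-page checkout wins overall — the comparison reverses. Flow A's sessions skew toward display, which has a lower base rate.

No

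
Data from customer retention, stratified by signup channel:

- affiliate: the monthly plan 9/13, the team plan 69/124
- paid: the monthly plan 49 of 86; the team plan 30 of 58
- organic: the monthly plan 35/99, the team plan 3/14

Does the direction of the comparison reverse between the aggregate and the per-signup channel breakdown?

Affiliate: the monthly plan 9/13 = 69.2%, the team plan 69/124 = 55.6% → the monthly plan
Paid: the monthly plan 49/86 = 57.0%, the team plan 30/58 = 51.7% → the monthly plan
Organic: the monthly plan 35/99 = 35.4%, the team plan 3/14 = 21.4% → the monthly plan
Overall: the monthly plan 93/198 = 47.0%, the team plan 102/196 = 52.0% → the team plan
The monthly plan wins each signup group but the team plan wins overall — the comparison reverses. The monthly plan's customers skew toward organic, which has a lower base rate.

Yes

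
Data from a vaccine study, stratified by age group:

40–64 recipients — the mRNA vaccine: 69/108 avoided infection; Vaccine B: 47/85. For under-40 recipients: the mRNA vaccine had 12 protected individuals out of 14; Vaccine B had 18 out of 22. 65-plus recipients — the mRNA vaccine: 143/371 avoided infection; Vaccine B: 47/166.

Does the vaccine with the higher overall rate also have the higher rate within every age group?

Yes

40–64: the mRNA vaccine 69/108 = 63.9%, Vaccine B 47/85 = 55.3% → the mRNA vaccine
Under-40: the mRNA vaccine 12/14 = 85.7%, Vaccine B 18/22 = 81.8% → the mRNA vaccine
65-plus: the mRNA vaccine 143/371 = 38.5%, Vaccine B 47/166 = 28.3% → the mRNA vaccine
Overall: the mRNA vaccine 224/493 = 45.4%, Vaccine B 112/273 = 41.0% → the mRNA vaccine
The mRNA vaccine wins overall and in every age group — no reversal.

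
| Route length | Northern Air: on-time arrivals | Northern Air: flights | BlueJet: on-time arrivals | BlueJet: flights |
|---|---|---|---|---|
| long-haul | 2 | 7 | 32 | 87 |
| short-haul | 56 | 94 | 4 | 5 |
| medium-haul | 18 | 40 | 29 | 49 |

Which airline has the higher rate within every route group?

BlueJet

Long-haul: Northern Air 2/7 = 28.6%, BlueJet 32/87 = 36.8% → BlueJet
Short-haul: Northern Air 56/94 = 59.6%, BlueJet 4/5 = 80.0% → BlueJet
Medium-haul: Northern Air 18/40 = 45.0%, BlueJet 29/49 = 59.2% → BlueJet
BlueJet has the higher rate in all 3 groups.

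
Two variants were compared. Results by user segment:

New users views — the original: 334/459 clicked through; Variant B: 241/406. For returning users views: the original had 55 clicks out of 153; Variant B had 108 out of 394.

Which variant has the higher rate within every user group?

New users: the original 334/459 = 72.8%, Variant B 241/406 = 59.4% → the original
Returning users: the original 55/153 = 35.9%, Variant B 108/394 = 27.4% → the original
The original has the higher rate in both groups.

the original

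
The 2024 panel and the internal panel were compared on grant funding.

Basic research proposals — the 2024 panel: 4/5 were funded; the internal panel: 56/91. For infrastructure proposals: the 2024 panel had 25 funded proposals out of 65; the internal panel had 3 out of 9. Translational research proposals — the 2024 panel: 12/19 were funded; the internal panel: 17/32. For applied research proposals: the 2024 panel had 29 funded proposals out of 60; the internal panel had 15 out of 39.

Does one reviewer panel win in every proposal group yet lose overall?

Basic research: the 2024 panel 4/5 = 80.0%, the internal panel 56/91 = 61.5% → the 2024 panel
Infrastructure: the 2024 panel 25/65 = 38.5%, the internal panel 3/9 = 33.3% → the 2024 panel
Translational research: the 2024 panel 12/19 = 63.2%, the internal panel 17/32 = 53.1% → the 2024 panel
Applied research: the 2024 panel 29/60 = 48.3%, the internal panel 15/39 = 38.5% → the 2024 panel
Overall: the 2024 panel 70/149 = 47.0%, the internal panel 91/171 = 53.2% → the internal panel
The 2024 panel wins each proposal group but the internal panel wins overall — the comparison reverses. The 2024 panel's proposals skew toward infrastructure, which has a lower base rate.

Yes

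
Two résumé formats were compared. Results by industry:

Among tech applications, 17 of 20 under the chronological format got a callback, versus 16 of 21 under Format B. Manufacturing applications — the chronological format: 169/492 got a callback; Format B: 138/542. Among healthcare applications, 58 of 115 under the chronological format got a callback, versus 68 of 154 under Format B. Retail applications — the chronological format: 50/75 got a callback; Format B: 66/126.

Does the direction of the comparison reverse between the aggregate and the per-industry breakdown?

No

Tech: the chronological format 17/20 = 85.0%, Format B 16/21 = 76.2% → the chronological format
Manufacturing: the chronological format 169/492 = 34.3%, Format B 138/542 = 25.5% → the chronological format
Healthcare: the chronological format 58/115 = 50.4%, Format B 68/154 = 44.2% → the chronological format
Retail: the chronological format 50/75 = 66.7%, Format B 66/126 = 52.4% → the chronological format
Overall: the chronological format 294/702 = 41.9%, Format B 288/843 = 34.2% → the chronological format
The chronological format wins overall and in every industry group — no reversal.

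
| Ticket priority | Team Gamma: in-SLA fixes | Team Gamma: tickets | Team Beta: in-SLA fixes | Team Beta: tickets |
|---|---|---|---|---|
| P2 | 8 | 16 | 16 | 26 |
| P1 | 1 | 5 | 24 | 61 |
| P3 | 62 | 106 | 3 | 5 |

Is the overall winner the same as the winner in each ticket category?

No

P2: Team Gamma 8/16 = 50.0%, Team Beta 16/26 = 61.5% → Team Beta
P1: Team Gamma 1/5 = 20.0%, Team Beta 24/61 = 39.3% → Team Beta
P3: Team Gamma 62/106 = 58.5%, Team Beta 3/5 = 60.0% → Team Beta
Overall: Team Gamma 71/127 = 55.9%, Team Beta 43/92 = 46.7% → Team Gamma
Team Beta wins each ticket group but Team Gamma wins overall — the comparison reverses. Team Beta's tickets skew toward P1, which has a lower base rate.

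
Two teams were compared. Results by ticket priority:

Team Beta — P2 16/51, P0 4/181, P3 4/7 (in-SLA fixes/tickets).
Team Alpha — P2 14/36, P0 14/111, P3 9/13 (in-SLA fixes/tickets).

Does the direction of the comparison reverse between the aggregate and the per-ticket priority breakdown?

P2: Team Beta 16/51 = 31.4%, Team Alpha 14/36 = 38.9% → Team Alpha
P0: Team Beta 4/181 = 2.2%, Team Alpha 14/111 = 12.6% → Team Alpha
P3: Team Beta 4/7 = 57.1%, Team Alpha 9/13 = 69.2% → Team Alpha
Overall: Team Beta 24/239 = 10.0%, Team Alpha 37/160 = 23.1% → Team Alpha
Team Alpha wins overall and in every ticket group — no reversal.

No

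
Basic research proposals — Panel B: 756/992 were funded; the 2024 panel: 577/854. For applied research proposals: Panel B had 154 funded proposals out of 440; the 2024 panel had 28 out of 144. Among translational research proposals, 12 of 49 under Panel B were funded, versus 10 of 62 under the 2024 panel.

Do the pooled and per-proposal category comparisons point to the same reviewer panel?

Yes

Basic research: Panel B 756/992 = 76.2%, the 2024 panel 577/854 = 67.6% → Panel B
Applied research: Panel B 154/440 = 35.0%, the 2024 panel 28/144 = 19.4% → Panel B
Translational research: Panel B 12/49 = 24.5%, the 2024 panel 10/62 = 16.1% → Panel B
Overall: Panel B 922/1481 = 62.3%, the 2024 panel 615/1060 = 58.0% → Panel B
Panel B wins overall and in every proposal group — no reversal.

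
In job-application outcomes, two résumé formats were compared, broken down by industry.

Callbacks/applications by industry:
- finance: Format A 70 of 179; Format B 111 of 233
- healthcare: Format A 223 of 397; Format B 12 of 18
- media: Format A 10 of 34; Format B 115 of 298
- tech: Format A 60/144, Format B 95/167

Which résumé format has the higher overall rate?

Format A

Finance: Format A 70/179 = 39.1%, Format B 111/233 = 47.6% → Format B
Healthcare: Format A 223/397 = 56.2%, Format B 12/18 = 66.7% → Format B
Media: Format A 10/34 = 29.4%, Format B 115/298 = 38.6% → Format B
Tech: Format A 60/144 = 41.7%, Format B 95/167 = 56.9% → Format B
Overall: Format A 363/754 = 48.1%, Format B 333/716 = 46.5% → Format A
(Format B wins every industry group but Format A wins overall — Format B's applications skew toward the low-rate media group.)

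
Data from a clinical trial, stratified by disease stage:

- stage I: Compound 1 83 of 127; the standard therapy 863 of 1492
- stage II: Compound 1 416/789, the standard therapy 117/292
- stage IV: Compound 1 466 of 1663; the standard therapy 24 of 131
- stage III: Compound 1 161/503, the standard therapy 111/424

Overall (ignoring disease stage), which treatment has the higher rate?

Stage I: Compound 1 83/127 = 65.4%, the standard therapy 863/1492 = 57.8% → Compound 1
Stage II: Compound 1 416/789 = 52.7%, the standard therapy 117/292 = 40.1% → Compound 1
Stage IV: Compound 1 466/1663 = 28.0%, the standard therapy 24/131 = 18.3% → Compound 1
Stage III: Compound 1 161/503 = 32.0%, the standard therapy 111/424 = 26.2% → Compound 1
Overall: Compound 1 1126/3082 = 36.5%, the standard therapy 1115/2339 = 47.7% → the standard therapy
(Compound 1 wins every disease group but the standard therapy wins overall — Compound 1's patients skew toward the low-rate stage IV group.)

the standard therapy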